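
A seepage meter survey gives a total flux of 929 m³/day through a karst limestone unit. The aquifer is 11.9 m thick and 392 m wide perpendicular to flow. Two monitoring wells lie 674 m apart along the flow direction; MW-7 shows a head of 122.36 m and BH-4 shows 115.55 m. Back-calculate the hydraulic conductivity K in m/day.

19.7

Cross-sectional area A = 392 × 11.9 = 4665 m².
Hydraulic gradient i = (122.36 − 115.55) / 674 = 6.81 / 674 = 0.01010.
From Q = K·A·i, K = Q / (A·i) = 929 / (4665 × 0.01010) = 19.71 m/day.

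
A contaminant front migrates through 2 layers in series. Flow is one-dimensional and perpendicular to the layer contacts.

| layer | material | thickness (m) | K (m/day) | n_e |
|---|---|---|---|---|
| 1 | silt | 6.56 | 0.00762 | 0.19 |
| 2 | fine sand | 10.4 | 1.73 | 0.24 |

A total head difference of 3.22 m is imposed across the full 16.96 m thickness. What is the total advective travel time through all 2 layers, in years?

2.76

With flow normal to the layers, continuity requires the same specific discharge q through every layer.
Σ(b_i/K_i) = 6.56/0.00762 + 10.4/1.73 = 866.9 d.
q = Δh / Σ(b_i/K_i) = 3.22 / 866.9 = 0.003714 m/day.
In each layer the seepage velocity is v_i = q/n_i, so the layer transit time is t_i = b_i·n_i / q:
  layer 1 (silt): t_1 = 6.56 × 0.19 / 0.003714 = 335.6 d
  layer 2 (fine sand): t_2 = 10.4 × 0.24 / 0.003714 = 672.0 d
Total t = Σ t_i = 1008 days = 2.759 years.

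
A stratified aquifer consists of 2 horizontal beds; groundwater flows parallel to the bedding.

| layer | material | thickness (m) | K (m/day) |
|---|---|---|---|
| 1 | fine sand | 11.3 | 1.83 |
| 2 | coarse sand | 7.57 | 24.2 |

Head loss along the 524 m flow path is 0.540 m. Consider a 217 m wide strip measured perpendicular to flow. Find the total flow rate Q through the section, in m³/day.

Flow is parallel to layering, so each bed carries its own Darcy discharge and the transmissivities add.
Σ(K_i·b_i) = 1.83×11.3 + 24.2×7.57 = 203.9 m²/day.
Hydraulic gradient i = Δh / L = 0.540 / 524 = 0.001031.
Q = Σ(K_i·b_i) · W · i = 203.9 × 217 × 0.001031 = 45.59 m³/day.

45.6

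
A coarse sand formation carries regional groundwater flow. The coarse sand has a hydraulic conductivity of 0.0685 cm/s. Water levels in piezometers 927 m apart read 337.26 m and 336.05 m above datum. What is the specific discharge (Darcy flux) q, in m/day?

0.0773

Convert K: 0.0685 cm/s × 864 = 59.18 m/day.
Hydraulic gradient i = (337.26 − 336.05) / 927 = 1.21 / 927 = 0.001305.
Specific discharge q = K · i = 59.18 × 0.001305 = 0.07725 m/day.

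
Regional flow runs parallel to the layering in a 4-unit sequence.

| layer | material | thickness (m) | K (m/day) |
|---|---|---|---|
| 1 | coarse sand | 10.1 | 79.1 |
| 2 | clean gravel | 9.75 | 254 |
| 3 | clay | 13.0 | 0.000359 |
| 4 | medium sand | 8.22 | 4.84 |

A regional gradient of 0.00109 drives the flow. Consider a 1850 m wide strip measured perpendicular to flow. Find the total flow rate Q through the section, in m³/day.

Flow is parallel to layering, so each bed carries its own Darcy discharge and the transmissivities add.
Σ(K_i·b_i) = 79.1×10.1 + 254×9.75 + 0.000359×13.0 + 4.84×8.22 = 3315 m²/day.
Hydraulic gradient i = 0.00109.
Q = Σ(K_i·b_i) · W · i = 3315 × 1850 × 0.001090 = 6685 m³/day.

6690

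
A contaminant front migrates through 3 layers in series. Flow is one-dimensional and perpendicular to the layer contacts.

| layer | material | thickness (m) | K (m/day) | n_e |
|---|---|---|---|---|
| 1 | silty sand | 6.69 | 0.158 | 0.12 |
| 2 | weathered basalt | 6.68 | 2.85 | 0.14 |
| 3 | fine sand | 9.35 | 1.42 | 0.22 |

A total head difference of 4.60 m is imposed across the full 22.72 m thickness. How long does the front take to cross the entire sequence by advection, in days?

With flow normal to the layers, continuity requires the same specific discharge q through every layer.
Σ(b_i/K_i) = 6.69/0.158 + 6.68/2.85 + 9.35/1.42 = 51.27 d.
q = Δh / Σ(b_i/K_i) = 4.60 / 51.27 = 0.08972 m/day.
In each layer the seepage velocity is v_i = q/n_i, so the layer transit time is t_i = b_i·n_i / q:
  layer 1 (silty sand): t_1 = 6.69 × 0.12 / 0.08972 = 8.948 d
  layer 2 (weathered basalt): t_2 = 6.68 × 0.14 / 0.08972 = 10.42 d
  layer 3 (fine sand): t_3 = 9.35 × 0.22 / 0.08972 = 22.93 d
Total t = Σ t_i = 42.30 days.

42.3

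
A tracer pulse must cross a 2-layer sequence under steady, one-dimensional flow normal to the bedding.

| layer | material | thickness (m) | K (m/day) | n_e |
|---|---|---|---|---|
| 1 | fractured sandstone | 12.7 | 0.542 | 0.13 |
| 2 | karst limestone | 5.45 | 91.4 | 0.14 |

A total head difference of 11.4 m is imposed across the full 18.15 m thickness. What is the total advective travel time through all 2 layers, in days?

4.97

With flow normal to the layers, continuity requires the same specific discharge q through every layer.
Σ(b_i/K_i) = 12.7/0.542 + 5.45/91.4 = 23.49 d.
q = Δh / Σ(b_i/K_i) = 11.4 / 23.49 = 0.4853 m/day.
In each layer the seepage velocity is v_i = q/n_i, so the layer transit time is t_i = b_i·n_i / q:
  layer 1 (fractured sandstone): t_1 = 12.7 × 0.13 / 0.4853 = 3.402 d
  layer 2 (karst limestone): t_2 = 5.45 × 0.14 / 0.4853 = 1.572 d
Total t = Σ t_i = 4.974 days.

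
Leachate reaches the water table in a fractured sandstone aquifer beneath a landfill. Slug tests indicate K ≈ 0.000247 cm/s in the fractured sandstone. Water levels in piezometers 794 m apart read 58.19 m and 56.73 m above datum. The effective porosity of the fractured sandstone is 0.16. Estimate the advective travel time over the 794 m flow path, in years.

886

Convert K: 0.000247 cm/s × 864 = 0.2134 m/day.
Hydraulic gradient i = (58.19 − 56.73) / 794 = 1.46 / 794 = 0.001839.
Darcy flux q = K · i = 0.2134 × 0.001839 = 0.0003924 m/day.
Seepage velocity v = q / n_e = 0.0003924 / 0.16 = 0.002453 m/day.
Travel time t = L / v = 794 / 0.002453 = 3.237e+05 days = 886.4 years.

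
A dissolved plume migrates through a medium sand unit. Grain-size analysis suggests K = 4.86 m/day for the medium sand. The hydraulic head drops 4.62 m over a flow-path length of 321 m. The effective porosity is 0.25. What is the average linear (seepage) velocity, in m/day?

0.280

Hydraulic gradient i = Δh / L = 4.62 / 321 = 0.01439.
Darcy flux q = K · i = 4.860 × 0.01439 = 0.06995 m/day.
Seepage velocity v = q / n_e = 0.06995 / 0.25 = 0.2798 m/day.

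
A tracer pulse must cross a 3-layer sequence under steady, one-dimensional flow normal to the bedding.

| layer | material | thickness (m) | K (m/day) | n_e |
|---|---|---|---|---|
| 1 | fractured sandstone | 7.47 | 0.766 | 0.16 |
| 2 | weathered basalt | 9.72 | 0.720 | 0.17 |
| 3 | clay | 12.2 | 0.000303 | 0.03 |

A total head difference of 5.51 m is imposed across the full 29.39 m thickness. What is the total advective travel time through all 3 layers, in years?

With flow normal to the layers, continuity requires the same specific discharge q through every layer.
Σ(b_i/K_i) = 7.47/0.766 + 9.72/0.720 + 12.2/0.000303 = 40287 d.
q = Δh / Σ(b_i/K_i) = 5.51 / 40287 = 0.0001368 m/day.
In each layer the seepage velocity is v_i = q/n_i, so the layer transit time is t_i = b_i·n_i / q:
  layer 1 (fractured sandstone): t_1 = 7.47 × 0.16 / 0.0001368 = 8739 d
  layer 2 (weathered basalt): t_2 = 9.72 × 0.17 / 0.0001368 = 12082 d
  layer 3 (clay): t_3 = 12.2 × 0.03 / 0.0001368 = 2676 d
Total t = Σ t_i = 23497 days = 64.33 years.

64.3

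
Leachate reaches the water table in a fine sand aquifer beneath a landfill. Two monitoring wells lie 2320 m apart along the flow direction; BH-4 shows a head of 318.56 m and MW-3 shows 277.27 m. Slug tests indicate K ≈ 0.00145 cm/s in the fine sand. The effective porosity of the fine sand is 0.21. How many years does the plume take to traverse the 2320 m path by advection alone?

59.8

Convert K: 0.00145 cm/s × 864 = 1.253 m/day.
Hydraulic gradient i = (318.56 − 277.27) / 2320 = 41.29 / 2320 = 0.01780.
Darcy flux q = K · i = 1.253 × 0.01780 = 0.02230 m/day.
Seepage velocity v = q / n_e = 0.02230 / 0.21 = 0.1062 m/day.
Travel time t = L / v = 2320 / 0.1062 = 21851 days = 59.82 years.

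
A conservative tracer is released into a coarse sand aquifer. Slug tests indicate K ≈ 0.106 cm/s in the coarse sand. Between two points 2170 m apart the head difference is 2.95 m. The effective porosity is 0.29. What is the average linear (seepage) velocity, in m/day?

Convert K: 0.106 cm/s × 864 = 91.58 m/day.
Hydraulic gradient i = Δh / L = 2.95 / 2170 = 0.001359.
Darcy flux q = K · i = 91.58 × 0.001359 = 0.1245 m/day.
Seepage velocity v = q / n_e = 0.1245 / 0.29 = 0.4293 m/day.

0.429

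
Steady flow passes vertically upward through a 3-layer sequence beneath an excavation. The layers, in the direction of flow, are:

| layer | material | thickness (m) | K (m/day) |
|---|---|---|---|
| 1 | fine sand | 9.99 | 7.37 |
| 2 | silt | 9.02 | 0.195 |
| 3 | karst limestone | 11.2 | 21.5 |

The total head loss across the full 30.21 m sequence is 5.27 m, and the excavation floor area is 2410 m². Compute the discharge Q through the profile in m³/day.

264

Flow is perpendicular to layering, so the layers act in series and the equivalent K is the thickness-weighted harmonic mean.
Total thickness L = 9.99 + 9.02 + 11.2 = 30.21 m.
Σ(b_i/K_i) = 9.99/7.37 + 9.02/0.195 + 11.2/21.5 = 48.13 d.
K_eq = L / Σ(b_i/K_i) = 30.21 / 48.13 = 0.6276 m/day.
Q = K_eq · A · (Δh/L) = 0.6276 × 2410 × (5.27/30.21) = 263.9 m³/day.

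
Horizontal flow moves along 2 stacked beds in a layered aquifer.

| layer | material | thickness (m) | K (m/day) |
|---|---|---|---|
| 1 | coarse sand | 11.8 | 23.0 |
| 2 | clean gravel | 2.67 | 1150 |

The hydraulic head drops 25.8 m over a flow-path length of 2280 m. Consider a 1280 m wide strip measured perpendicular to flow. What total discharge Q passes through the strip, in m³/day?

Flow is parallel to layering, so each bed carries its own Darcy discharge and the transmissivities add.
Σ(K_i·b_i) = 23.0×11.8 + 1150×2.67 = 3342 m²/day.
Hydraulic gradient i = Δh / L = 25.8 / 2280 = 0.01132.
Q = Σ(K_i·b_i) · W · i = 3342 × 1280 × 0.01132 = 48405 m³/day.

48400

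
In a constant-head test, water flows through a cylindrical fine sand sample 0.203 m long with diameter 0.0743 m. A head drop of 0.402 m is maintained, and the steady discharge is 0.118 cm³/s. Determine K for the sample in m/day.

Cross-sectional area A = π·(d/2)² = π × (0.0743/2)² = 0.004336 m².
Convert discharge: 0.118 cm³/s = 1.180e-07 m³/s.
Darcy's law rearranged: K = Q·L / (A·Δh) = 1.180e-07 × 0.203 / (0.004336 × 0.402) = 1.374e-05 m/s = 1.187 m/day.

1.19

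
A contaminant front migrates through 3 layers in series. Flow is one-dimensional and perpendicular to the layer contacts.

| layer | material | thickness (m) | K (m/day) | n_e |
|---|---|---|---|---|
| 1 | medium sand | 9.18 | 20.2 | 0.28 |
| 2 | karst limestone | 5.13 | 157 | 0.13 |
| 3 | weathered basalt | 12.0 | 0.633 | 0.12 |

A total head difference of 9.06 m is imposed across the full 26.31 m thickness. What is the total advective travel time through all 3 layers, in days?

10.0

With flow normal to the layers, continuity requires the same specific discharge q through every layer.
Σ(b_i/K_i) = 9.18/20.2 + 5.13/157 + 12.0/0.633 = 19.44 d.
q = Δh / Σ(b_i/K_i) = 9.06 / 19.44 = 0.4659 m/day.
In each layer the seepage velocity is v_i = q/n_i, so the layer transit time is t_i = b_i·n_i / q:
  layer 1 (medium sand): t_1 = 9.18 × 0.28 / 0.4659 = 5.517 d
  layer 2 (karst limestone): t_2 = 5.13 × 0.13 / 0.4659 = 1.431 d
  layer 3 (weathered basalt): t_3 = 12.0 × 0.12 / 0.4659 = 3.091 d
Total t = Σ t_i = 10.04 days.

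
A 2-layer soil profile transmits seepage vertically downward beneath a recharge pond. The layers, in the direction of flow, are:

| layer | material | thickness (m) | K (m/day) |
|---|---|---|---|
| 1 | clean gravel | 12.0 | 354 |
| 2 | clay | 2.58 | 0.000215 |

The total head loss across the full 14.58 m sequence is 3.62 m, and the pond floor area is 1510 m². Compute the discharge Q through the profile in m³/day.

0.456

Flow is perpendicular to layering, so the layers act in series and the equivalent K is the thickness-weighted harmonic mean.
Total thickness L = 12.0 + 2.58 = 14.58 m.
Σ(b_i/K_i) = 12.0/354 + 2.58/0.000215 = 12000 d.
K_eq = L / Σ(b_i/K_i) = 14.58 / 12000 = 0.001215 m/day.
Q = K_eq · A · (Δh/L) = 0.001215 × 1510 × (3.62/14.58) = 0.4555 m³/day.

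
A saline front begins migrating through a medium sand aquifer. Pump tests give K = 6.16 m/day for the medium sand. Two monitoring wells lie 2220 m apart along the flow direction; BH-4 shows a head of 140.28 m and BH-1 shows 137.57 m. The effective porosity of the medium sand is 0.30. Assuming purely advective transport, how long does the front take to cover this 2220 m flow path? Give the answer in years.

Hydraulic gradient i = (140.28 − 137.57) / 2220 = 2.71 / 2220 = 0.001221.
Darcy flux q = K · i = 6.160 × 0.001221 = 0.007520 m/day.
Seepage velocity v = q / n_e = 0.007520 / 0.30 = 0.02507 m/day.
Travel time t = L / v = 2220 / 0.02507 = 88568 days = 242.5 years.

242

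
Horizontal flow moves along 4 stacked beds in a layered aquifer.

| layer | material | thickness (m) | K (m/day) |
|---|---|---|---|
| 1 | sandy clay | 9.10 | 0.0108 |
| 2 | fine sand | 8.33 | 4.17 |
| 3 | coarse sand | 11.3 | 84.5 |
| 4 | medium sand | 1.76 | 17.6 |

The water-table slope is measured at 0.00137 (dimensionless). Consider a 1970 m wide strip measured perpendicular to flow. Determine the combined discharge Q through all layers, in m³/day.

Flow is parallel to layering, so each bed carries its own Darcy discharge and the transmissivities add.
Σ(K_i·b_i) = 0.0108×9.10 + 4.17×8.33 + 84.5×11.3 + 17.6×1.76 = 1021 m²/day.
Hydraulic gradient i = 0.00137.
Q = Σ(K_i·b_i) · W · i = 1021 × 1970 × 0.001370 = 2755 m³/day.

2750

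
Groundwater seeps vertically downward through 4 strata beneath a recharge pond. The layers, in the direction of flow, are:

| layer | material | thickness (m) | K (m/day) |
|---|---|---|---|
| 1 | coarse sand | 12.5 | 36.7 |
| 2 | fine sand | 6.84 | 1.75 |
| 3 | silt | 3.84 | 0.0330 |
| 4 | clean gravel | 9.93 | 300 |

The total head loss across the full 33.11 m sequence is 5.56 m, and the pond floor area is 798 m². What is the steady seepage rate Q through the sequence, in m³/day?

Flow is perpendicular to layering, so the layers act in series and the equivalent K is the thickness-weighted harmonic mean.
Total thickness L = 12.5 + 6.84 + 3.84 + 9.93 = 33.11 m.
Σ(b_i/K_i) = 12.5/36.7 + 6.84/1.75 + 3.84/0.0330 + 9.93/300 = 120.6 d.
K_eq = L / Σ(b_i/K_i) = 33.11 / 120.6 = 0.2744 m/day.
Q = K_eq · A · (Δh/L) = 0.2744 × 798 × (5.56/33.11) = 36.78 m³/day.

36.8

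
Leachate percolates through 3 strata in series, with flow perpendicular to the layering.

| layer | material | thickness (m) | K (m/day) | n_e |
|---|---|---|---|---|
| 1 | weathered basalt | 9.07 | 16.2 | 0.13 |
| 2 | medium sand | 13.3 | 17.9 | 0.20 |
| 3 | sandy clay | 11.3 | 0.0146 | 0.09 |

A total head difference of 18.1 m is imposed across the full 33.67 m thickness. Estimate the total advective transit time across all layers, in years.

0.569

With flow normal to the layers, continuity requires the same specific discharge q through every layer.
Σ(b_i/K_i) = 9.07/16.2 + 13.3/17.9 + 11.3/0.0146 = 775.3 d.
q = Δh / Σ(b_i/K_i) = 18.1 / 775.3 = 0.02335 m/day.
In each layer the seepage velocity is v_i = q/n_i, so the layer transit time is t_i = b_i·n_i / q:
  layer 1 (weathered basalt): t_1 = 9.07 × 0.13 / 0.02335 = 50.50 d
  layer 2 (medium sand): t_2 = 13.3 × 0.20 / 0.02335 = 113.9 d
  layer 3 (sandy clay): t_3 = 11.3 × 0.09 / 0.02335 = 43.56 d
Total t = Σ t_i = 208.0 days = 0.5695 years.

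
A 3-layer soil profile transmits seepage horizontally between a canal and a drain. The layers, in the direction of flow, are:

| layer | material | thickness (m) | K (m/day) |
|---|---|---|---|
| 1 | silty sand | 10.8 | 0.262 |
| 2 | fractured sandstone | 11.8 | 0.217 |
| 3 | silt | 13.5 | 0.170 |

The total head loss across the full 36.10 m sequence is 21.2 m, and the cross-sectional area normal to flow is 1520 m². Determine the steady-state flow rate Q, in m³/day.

184

Flow is perpendicular to layering, so the layers act in series and the equivalent K is the thickness-weighted harmonic mean.
Total thickness L = 10.8 + 11.8 + 13.5 = 36.10 m.
Σ(b_i/K_i) = 10.8/0.262 + 11.8/0.217 + 13.5/0.170 = 175.0 d.
K_eq = L / Σ(b_i/K_i) = 36.10 / 175.0 = 0.2063 m/day.
Q = K_eq · A · (Δh/L) = 0.2063 × 1520 × (21.2/36.10) = 184.1 m³/day.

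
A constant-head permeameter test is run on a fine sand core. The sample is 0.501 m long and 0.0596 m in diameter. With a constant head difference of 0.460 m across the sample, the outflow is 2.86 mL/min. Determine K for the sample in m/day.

Cross-sectional area A = π·(d/2)² = π × (0.0596/2)² = 0.002790 m².
Convert discharge: 2.86 mL/min = 4.767e-08 m³/s.
Darcy's law rearranged: K = Q·L / (A·Δh) = 4.767e-08 × 0.501 / (0.002790 × 0.460) = 1.861e-05 m/s = 1.608 m/day.

1.61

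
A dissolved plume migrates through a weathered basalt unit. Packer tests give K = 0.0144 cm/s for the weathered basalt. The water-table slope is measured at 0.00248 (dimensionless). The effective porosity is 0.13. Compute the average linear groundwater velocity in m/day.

0.237

Convert K: 0.0144 cm/s × 864 = 12.44 m/day.
Hydraulic gradient i = 0.00248.
Darcy flux q = K · i = 12.44 × 0.002480 = 0.03086 m/day.
Seepage velocity v = q / n_e = 0.03086 / 0.13 = 0.2373 m/day.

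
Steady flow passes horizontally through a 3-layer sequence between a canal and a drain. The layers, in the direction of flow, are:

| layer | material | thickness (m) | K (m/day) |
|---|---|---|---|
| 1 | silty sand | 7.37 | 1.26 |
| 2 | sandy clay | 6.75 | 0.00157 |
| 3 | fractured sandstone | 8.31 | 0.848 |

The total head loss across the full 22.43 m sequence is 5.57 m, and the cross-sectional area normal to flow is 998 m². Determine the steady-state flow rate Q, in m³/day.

1.29

Flow is perpendicular to layering, so the layers act in series and the equivalent K is the thickness-weighted harmonic mean.
Total thickness L = 7.37 + 6.75 + 8.31 = 22.43 m.
Σ(b_i/K_i) = 7.37/1.26 + 6.75/0.00157 + 8.31/0.848 = 4315 d.
K_eq = L / Σ(b_i/K_i) = 22.43 / 4315 = 0.005198 m/day.
Q = K_eq · A · (Δh/L) = 0.005198 × 998 × (5.57/22.43) = 1.288 m³/day.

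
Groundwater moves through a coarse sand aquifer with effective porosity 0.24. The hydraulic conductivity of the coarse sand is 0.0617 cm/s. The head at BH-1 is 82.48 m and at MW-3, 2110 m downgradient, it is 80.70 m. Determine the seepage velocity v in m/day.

Convert K: 0.0617 cm/s × 864 = 53.31 m/day.
Hydraulic gradient i = (82.48 − 80.70) / 2110 = 1.78 / 2110 = 0.0008436.
Darcy flux q = K · i = 53.31 × 0.0008436 = 0.04497 m/day.
Seepage velocity v = q / n_e = 0.04497 / 0.24 = 0.1874 m/day.

0.187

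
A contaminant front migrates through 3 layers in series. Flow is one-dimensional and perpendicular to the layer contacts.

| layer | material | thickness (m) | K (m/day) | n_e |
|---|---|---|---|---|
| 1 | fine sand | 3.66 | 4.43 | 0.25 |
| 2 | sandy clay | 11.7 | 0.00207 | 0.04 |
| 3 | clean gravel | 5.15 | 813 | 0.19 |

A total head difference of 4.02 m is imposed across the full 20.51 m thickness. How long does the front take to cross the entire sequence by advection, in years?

9.09

With flow normal to the layers, continuity requires the same specific discharge q through every layer.
Σ(b_i/K_i) = 3.66/4.43 + 11.7/0.00207 + 5.15/813 = 5653 d.
q = Δh / Σ(b_i/K_i) = 4.02 / 5653 = 0.0007111 m/day.
In each layer the seepage velocity is v_i = q/n_i, so the layer transit time is t_i = b_i·n_i / q:
  layer 1 (fine sand): t_1 = 3.66 × 0.25 / 0.0007111 = 1287 d
  layer 2 (sandy clay): t_2 = 11.7 × 0.04 / 0.0007111 = 658.1 d
  layer 3 (clean gravel): t_3 = 5.15 × 0.19 / 0.0007111 = 1376 d
Total t = Σ t_i = 3321 days = 9.092 years.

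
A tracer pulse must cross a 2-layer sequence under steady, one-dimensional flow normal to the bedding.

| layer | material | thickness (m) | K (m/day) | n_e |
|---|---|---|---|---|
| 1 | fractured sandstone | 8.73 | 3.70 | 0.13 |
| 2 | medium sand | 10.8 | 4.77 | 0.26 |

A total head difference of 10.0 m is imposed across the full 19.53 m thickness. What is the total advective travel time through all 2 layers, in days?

With flow normal to the layers, continuity requires the same specific discharge q through every layer.
Σ(b_i/K_i) = 8.73/3.70 + 10.8/4.77 = 4.624 d.
q = Δh / Σ(b_i/K_i) = 10.0 / 4.624 = 2.163 m/day.
In each layer the seepage velocity is v_i = q/n_i, so the layer transit time is t_i = b_i·n_i / q:
  layer 1 (fractured sandstone): t_1 = 8.73 × 0.13 / 2.163 = 0.5247 d
  layer 2 (medium sand): t_2 = 10.8 × 0.26 / 2.163 = 1.298 d
Total t = Σ t_i = 1.823 days.

1.82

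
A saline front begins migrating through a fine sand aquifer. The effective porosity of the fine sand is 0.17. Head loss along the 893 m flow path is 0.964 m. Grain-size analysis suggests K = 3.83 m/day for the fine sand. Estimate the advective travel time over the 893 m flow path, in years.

Hydraulic gradient i = Δh / L = 0.964 / 893 = 0.001080.
Darcy flux q = K · i = 3.830 × 0.001080 = 0.004135 m/day.
Seepage velocity v = q / n_e = 0.004135 / 0.17 = 0.02432 m/day.
Travel time t = L / v = 893 / 0.02432 = 36718 days = 100.5 years.

101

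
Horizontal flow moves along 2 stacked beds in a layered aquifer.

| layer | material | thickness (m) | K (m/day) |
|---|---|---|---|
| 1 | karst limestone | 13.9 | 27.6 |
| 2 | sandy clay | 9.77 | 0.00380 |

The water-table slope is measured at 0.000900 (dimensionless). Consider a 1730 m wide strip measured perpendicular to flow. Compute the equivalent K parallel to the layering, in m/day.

16.2

Flow is parallel to layering, so each bed carries its own Darcy discharge and the transmissivities add.
Σ(K_i·b_i) = 27.6×13.9 + 0.00380×9.77 = 383.7 m²/day.
Total thickness b = 23.67 m, so K_eq = Σ(K_i·b_i)/b = 16.21 m/day.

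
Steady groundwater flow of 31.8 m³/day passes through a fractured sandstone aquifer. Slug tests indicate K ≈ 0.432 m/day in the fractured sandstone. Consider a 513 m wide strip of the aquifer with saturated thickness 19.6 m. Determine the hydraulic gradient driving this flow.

0.00732

Cross-sectional area A = 513 × 19.6 = 10055 m².
From Q = K·A·i, i = Q / (K·A) = 31.8 / (0.4320 × 10055) = 0.007321.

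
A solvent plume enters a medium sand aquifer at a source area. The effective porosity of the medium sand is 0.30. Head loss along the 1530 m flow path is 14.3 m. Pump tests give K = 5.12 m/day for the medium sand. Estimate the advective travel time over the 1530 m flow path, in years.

26.3

Hydraulic gradient i = Δh / L = 14.3 / 1530 = 0.009346.
Darcy flux q = K · i = 5.120 × 0.009346 = 0.04785 m/day.
Seepage velocity v = q / n_e = 0.04785 / 0.30 = 0.1595 m/day.
Travel time t = L / v = 1530 / 0.1595 = 9592 days = 26.26 years.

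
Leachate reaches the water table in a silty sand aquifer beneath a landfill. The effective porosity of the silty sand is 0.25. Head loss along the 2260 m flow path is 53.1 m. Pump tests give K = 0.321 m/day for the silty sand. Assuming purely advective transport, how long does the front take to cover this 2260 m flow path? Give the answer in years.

205

Hydraulic gradient i = Δh / L = 53.1 / 2260 = 0.02350.
Darcy flux q = K · i = 0.3210 × 0.02350 = 0.007542 m/day.
Seepage velocity v = q / n_e = 0.007542 / 0.25 = 0.03017 m/day.
Travel time t = L / v = 2260 / 0.03017 = 74913 days = 205.1 years.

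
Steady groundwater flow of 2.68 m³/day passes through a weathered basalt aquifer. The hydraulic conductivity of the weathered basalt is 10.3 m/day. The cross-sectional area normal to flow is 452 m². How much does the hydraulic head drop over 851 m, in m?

From Q = K·A·i, i = Q / (K·A) = 2.68 / (10.30 × 452.0) = 0.0005757.
Head loss Δh = i · L = 0.0005757 × 851 = 0.4899 m.

0.490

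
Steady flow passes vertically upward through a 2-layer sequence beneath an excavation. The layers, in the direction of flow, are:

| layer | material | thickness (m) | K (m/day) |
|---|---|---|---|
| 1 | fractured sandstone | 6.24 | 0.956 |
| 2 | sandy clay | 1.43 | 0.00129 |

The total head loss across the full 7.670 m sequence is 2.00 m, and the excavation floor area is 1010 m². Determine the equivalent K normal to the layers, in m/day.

0.00688

Flow is perpendicular to layering, so the layers act in series and the equivalent K is the thickness-weighted harmonic mean.
Total thickness L = 6.24 + 1.43 = 7.670 m.
Σ(b_i/K_i) = 6.24/0.956 + 1.43/0.00129 = 1115 d.
K_eq = L / Σ(b_i/K_i) = 7.670 / 1115 = 0.006879 m/day.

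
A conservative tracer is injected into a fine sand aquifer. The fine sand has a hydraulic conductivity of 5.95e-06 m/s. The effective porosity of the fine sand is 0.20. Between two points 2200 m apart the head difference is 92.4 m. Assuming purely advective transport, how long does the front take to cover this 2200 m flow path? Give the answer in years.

Convert K: 5.95e-06 m/s × 86400 = 0.5141 m/day.
Hydraulic gradient i = Δh / L = 92.4 / 2200 = 0.04200.
Darcy flux q = K · i = 0.5141 × 0.04200 = 0.02159 m/day.
Seepage velocity v = q / n_e = 0.02159 / 0.20 = 0.1080 m/day.
Travel time t = L / v = 2200 / 0.1080 = 20379 days = 55.79 years.

55.8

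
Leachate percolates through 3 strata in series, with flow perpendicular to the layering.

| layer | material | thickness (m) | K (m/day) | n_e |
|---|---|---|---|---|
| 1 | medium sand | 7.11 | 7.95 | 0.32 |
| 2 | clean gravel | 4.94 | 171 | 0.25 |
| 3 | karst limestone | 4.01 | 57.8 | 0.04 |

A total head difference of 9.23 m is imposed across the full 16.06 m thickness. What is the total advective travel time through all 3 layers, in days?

0.395

With flow normal to the layers, continuity requires the same specific discharge q through every layer.
Σ(b_i/K_i) = 7.11/7.95 + 4.94/171 + 4.01/57.8 = 0.9926 d.
q = Δh / Σ(b_i/K_i) = 9.23 / 0.9926 = 9.299 m/day.
In each layer the seepage velocity is v_i = q/n_i, so the layer transit time is t_i = b_i·n_i / q:
  layer 1 (medium sand): t_1 = 7.11 × 0.32 / 9.299 = 0.2447 d
  layer 2 (clean gravel): t_2 = 4.94 × 0.25 / 9.299 = 0.1328 d
  layer 3 (karst limestone): t_3 = 4.01 × 0.04 / 9.299 = 0.01725 d
Total t = Σ t_i = 0.3947 days.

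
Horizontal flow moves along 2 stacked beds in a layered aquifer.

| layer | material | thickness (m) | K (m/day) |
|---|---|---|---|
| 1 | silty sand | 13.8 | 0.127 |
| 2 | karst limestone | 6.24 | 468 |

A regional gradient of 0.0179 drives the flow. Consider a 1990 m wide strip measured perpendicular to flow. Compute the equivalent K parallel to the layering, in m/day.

146

Flow is parallel to layering, so each bed carries its own Darcy discharge and the transmissivities add.
Σ(K_i·b_i) = 0.127×13.8 + 468×6.24 = 2922 m²/day.
Total thickness b = 20.04 m, so K_eq = Σ(K_i·b_i)/b = 145.8 m/day.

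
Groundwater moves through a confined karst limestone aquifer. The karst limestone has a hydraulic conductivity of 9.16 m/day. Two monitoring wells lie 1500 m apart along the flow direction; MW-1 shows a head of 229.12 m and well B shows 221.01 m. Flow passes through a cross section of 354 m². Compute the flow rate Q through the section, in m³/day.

Hydraulic gradient i = (229.12 − 221.01) / 1500 = 8.11 / 1500 = 0.005407.
Darcy's law: Q = K · A · i = 9.160 × 354.0 × 0.005407 = 17.53 m³/day.

17.5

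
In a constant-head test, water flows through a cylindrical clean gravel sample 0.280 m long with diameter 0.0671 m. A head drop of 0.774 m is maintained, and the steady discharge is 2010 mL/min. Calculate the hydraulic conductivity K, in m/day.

296

Cross-sectional area A = π·(d/2)² = π × (0.0671/2)² = 0.003536 m².
Convert discharge: 2010 mL/min = 3.350e-05 m³/s.
Darcy's law rearranged: K = Q·L / (A·Δh) = 3.350e-05 × 0.280 / (0.003536 × 0.774) = 0.003427 m/s = 296.1 m/day.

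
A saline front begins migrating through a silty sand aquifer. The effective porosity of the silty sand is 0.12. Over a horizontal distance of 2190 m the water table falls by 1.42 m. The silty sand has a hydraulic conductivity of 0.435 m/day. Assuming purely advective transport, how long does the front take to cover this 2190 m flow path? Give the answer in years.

Hydraulic gradient i = Δh / L = 1.42 / 2190 = 0.0006484.
Darcy flux q = K · i = 0.4350 × 0.0006484 = 0.0002821 m/day.
Seepage velocity v = q / n_e = 0.0002821 / 0.12 = 0.002350 m/day.
Travel time t = L / v = 2190 / 0.002350 = 9.317e+05 days = 2551 years.

2550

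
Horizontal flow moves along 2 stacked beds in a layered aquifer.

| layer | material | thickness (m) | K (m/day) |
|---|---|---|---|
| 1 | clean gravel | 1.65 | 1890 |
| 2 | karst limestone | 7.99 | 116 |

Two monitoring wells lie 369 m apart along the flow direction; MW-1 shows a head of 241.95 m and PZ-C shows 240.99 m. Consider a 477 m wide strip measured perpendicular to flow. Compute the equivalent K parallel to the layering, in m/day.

Flow is parallel to layering, so each bed carries its own Darcy discharge and the transmissivities add.
Σ(K_i·b_i) = 1890×1.65 + 116×7.99 = 4045 m²/day.
Total thickness b = 9.640 m, so K_eq = Σ(K_i·b_i)/b = 419.6 m/day.

420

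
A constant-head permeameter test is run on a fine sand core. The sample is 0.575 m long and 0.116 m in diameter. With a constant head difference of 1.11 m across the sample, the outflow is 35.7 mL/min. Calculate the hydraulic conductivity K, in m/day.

2.52

Cross-sectional area A = π·(d/2)² = π × (0.116/2)² = 0.01057 m².
Convert discharge: 35.7 mL/min = 5.950e-07 m³/s.
Darcy's law rearranged: K = Q·L / (A·Δh) = 5.950e-07 × 0.575 / (0.01057 × 1.11) = 2.916e-05 m/s = 2.520 m/day.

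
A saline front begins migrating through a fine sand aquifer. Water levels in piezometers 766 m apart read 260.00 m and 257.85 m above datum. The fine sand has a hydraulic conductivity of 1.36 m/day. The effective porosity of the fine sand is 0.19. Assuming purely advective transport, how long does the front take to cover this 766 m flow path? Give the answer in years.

104

Hydraulic gradient i = (260.00 − 257.85) / 766 = 2.15 / 766 = 0.002807.
Darcy flux q = K · i = 1.360 × 0.002807 = 0.003817 m/day.
Seepage velocity v = q / n_e = 0.003817 / 0.19 = 0.02009 m/day.
Travel time t = L / v = 766 / 0.02009 = 38127 days = 104.4 years.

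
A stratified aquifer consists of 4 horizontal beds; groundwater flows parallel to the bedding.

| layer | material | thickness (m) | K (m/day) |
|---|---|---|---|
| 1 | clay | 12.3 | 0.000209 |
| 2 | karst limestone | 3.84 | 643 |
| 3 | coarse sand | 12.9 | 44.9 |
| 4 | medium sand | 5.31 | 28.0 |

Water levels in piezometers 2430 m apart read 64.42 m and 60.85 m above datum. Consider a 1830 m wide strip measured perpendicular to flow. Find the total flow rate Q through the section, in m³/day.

8600

Flow is parallel to layering, so each bed carries its own Darcy discharge and the transmissivities add.
Σ(K_i·b_i) = 0.000209×12.3 + 643×3.84 + 44.9×12.9 + 28.0×5.31 = 3197 m²/day.
Hydraulic gradient i = (64.42 − 60.85) / 2430 = 3.57 / 2430 = 0.001469.
Q = Σ(K_i·b_i) · W · i = 3197 × 1830 × 0.001469 = 8595 m³/day.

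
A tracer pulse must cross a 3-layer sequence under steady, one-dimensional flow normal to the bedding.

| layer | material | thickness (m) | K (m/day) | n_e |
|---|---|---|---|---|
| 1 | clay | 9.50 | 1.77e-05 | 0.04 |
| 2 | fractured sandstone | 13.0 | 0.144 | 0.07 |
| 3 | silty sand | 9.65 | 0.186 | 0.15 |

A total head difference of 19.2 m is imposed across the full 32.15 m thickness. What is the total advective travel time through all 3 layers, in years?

210

With flow normal to the layers, continuity requires the same specific discharge q through every layer.
Σ(b_i/K_i) = 9.50/1.77e-05 + 13.0/0.144 + 9.65/0.186 = 5.369e+05 d.
q = Δh / Σ(b_i/K_i) = 19.2 / 5.369e+05 = 3.576e-05 m/day.
In each layer the seepage velocity is v_i = q/n_i, so the layer transit time is t_i = b_i·n_i / q:
  layer 1 (clay): t_1 = 9.50 × 0.04 / 3.576e-05 = 10625 d
  layer 2 (fractured sandstone): t_2 = 13.0 × 0.07 / 3.576e-05 = 25445 d
  layer 3 (silty sand): t_3 = 9.65 × 0.15 / 3.576e-05 = 40475 d
Total t = Σ t_i = 76545 days = 209.6 years.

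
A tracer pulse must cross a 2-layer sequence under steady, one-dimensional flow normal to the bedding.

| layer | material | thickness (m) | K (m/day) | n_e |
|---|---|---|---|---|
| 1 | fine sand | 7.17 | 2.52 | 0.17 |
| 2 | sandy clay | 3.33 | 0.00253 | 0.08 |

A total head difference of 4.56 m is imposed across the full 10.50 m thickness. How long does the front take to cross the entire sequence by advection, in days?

430

With flow normal to the layers, continuity requires the same specific discharge q through every layer.
Σ(b_i/K_i) = 7.17/2.52 + 3.33/0.00253 = 1319 d.
q = Δh / Σ(b_i/K_i) = 4.56 / 1319 = 0.003457 m/day.
In each layer the seepage velocity is v_i = q/n_i, so the layer transit time is t_i = b_i·n_i / q:
  layer 1 (fine sand): t_1 = 7.17 × 0.17 / 0.003457 = 352.6 d
  layer 2 (sandy clay): t_2 = 3.33 × 0.08 / 0.003457 = 77.06 d
Total t = Σ t_i = 429.6 days.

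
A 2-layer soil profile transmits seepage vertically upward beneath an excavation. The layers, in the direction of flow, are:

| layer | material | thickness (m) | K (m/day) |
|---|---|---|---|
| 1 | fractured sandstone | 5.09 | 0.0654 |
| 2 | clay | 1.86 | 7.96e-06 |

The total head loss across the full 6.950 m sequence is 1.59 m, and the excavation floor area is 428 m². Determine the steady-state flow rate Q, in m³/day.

0.00291

Flow is perpendicular to layering, so the layers act in series and the equivalent K is the thickness-weighted harmonic mean.
Total thickness L = 5.09 + 1.86 = 6.950 m.
Σ(b_i/K_i) = 5.09/0.0654 + 1.86/7.96e-06 = 2.337e+05 d.
K_eq = L / Σ(b_i/K_i) = 6.950 / 2.337e+05 = 2.973e-05 m/day.
Q = K_eq · A · (Δh/L) = 2.973e-05 × 428 × (1.59/6.950) = 0.002911 m³/day.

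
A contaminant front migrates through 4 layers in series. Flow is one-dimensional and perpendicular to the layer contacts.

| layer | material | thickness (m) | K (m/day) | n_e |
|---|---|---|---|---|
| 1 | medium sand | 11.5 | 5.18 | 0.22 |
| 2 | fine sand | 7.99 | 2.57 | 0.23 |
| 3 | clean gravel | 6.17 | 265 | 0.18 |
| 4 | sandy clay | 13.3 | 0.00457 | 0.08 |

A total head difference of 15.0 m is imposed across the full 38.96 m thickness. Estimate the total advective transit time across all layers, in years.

With flow normal to the layers, continuity requires the same specific discharge q through every layer.
Σ(b_i/K_i) = 11.5/5.18 + 7.99/2.57 + 6.17/265 + 13.3/0.00457 = 2916 d.
q = Δh / Σ(b_i/K_i) = 15.0 / 2916 = 0.005145 m/day.
In each layer the seepage velocity is v_i = q/n_i, so the layer transit time is t_i = b_i·n_i / q:
  layer 1 (medium sand): t_1 = 11.5 × 0.22 / 0.005145 = 491.8 d
  layer 2 (fine sand): t_2 = 7.99 × 0.23 / 0.005145 = 357.2 d
  layer 3 (clean gravel): t_3 = 6.17 × 0.18 / 0.005145 = 215.9 d
  layer 4 (sandy clay): t_4 = 13.3 × 0.08 / 0.005145 = 206.8 d
Total t = Σ t_i = 1272 days = 3.482 years.

3.48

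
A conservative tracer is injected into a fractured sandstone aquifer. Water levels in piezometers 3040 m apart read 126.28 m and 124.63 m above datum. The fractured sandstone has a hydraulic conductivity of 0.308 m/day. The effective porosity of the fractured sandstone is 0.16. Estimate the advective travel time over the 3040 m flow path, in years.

Hydraulic gradient i = (126.28 − 124.63) / 3040 = 1.65 / 3040 = 0.0005428.
Darcy flux q = K · i = 0.3080 × 0.0005428 = 0.0001672 m/day.
Seepage velocity v = q / n_e = 0.0001672 / 0.16 = 0.001045 m/day.
Travel time t = L / v = 3040 / 0.001045 = 2.910e+06 days = 7966 years.

7970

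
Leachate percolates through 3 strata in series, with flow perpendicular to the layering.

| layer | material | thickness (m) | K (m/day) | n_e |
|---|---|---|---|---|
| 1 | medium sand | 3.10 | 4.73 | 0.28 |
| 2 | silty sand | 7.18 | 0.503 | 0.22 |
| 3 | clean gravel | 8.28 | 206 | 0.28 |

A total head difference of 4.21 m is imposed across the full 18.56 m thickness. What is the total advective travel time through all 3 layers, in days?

16.9

With flow normal to the layers, continuity requires the same specific discharge q through every layer.
Σ(b_i/K_i) = 3.10/4.73 + 7.18/0.503 + 8.28/206 = 14.97 d.
q = Δh / Σ(b_i/K_i) = 4.21 / 14.97 = 0.2812 m/day.
In each layer the seepage velocity is v_i = q/n_i, so the layer transit time is t_i = b_i·n_i / q:
  layer 1 (medium sand): t_1 = 3.10 × 0.28 / 0.2812 = 3.086 d
  layer 2 (silty sand): t_2 = 7.18 × 0.22 / 0.2812 = 5.617 d
  layer 3 (clean gravel): t_3 = 8.28 × 0.28 / 0.2812 = 8.244 d
Total t = Σ t_i = 16.95 days.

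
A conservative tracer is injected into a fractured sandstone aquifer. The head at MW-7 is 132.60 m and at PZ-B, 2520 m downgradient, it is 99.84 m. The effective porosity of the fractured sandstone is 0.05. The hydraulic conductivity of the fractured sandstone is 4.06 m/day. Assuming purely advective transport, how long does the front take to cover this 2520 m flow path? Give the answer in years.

6.54

Hydraulic gradient i = (132.60 − 99.84) / 2520 = 32.76 / 2520 = 0.01300.
Darcy flux q = K · i = 4.060 × 0.01300 = 0.05278 m/day.
Seepage velocity v = q / n_e = 0.05278 / 0.05 = 1.056 m/day.
Travel time t = L / v = 2520 / 1.056 = 2387 days = 6.536 years.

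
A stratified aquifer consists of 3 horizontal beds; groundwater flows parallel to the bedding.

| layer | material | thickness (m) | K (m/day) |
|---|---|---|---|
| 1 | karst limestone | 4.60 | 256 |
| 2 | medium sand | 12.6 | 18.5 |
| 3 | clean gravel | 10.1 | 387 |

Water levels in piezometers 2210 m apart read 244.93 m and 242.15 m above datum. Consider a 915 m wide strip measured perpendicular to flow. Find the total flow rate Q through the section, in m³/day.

Flow is parallel to layering, so each bed carries its own Darcy discharge and the transmissivities add.
Σ(K_i·b_i) = 256×4.60 + 18.5×12.6 + 387×10.1 = 5319 m²/day.
Hydraulic gradient i = (244.93 − 242.15) / 2210 = 2.78 / 2210 = 0.001258.
Q = Σ(K_i·b_i) · W · i = 5319 × 915 × 0.001258 = 6123 m³/day.

6120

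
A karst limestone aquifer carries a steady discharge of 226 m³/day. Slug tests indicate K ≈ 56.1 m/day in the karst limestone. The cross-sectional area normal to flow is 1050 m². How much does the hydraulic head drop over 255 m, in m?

From Q = K·A·i, i = Q / (K·A) = 226 / (56.10 × 1050) = 0.003837.
Head loss Δh = i · L = 0.003837 × 255 = 0.9784 m.

0.978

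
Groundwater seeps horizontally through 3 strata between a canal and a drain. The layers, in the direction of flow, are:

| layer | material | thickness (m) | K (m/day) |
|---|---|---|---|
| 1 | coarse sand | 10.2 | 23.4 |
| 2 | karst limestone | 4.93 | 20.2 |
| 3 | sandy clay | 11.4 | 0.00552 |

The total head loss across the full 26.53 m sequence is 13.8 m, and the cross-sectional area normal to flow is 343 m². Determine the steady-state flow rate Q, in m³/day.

Flow is perpendicular to layering, so the layers act in series and the equivalent K is the thickness-weighted harmonic mean.
Total thickness L = 10.2 + 4.93 + 11.4 = 26.53 m.
Σ(b_i/K_i) = 10.2/23.4 + 4.93/20.2 + 11.4/0.00552 = 2066 d.
K_eq = L / Σ(b_i/K_i) = 26.53 / 2066 = 0.01284 m/day.
Q = K_eq · A · (Δh/L) = 0.01284 × 343 × (13.8/26.53) = 2.291 m³/day.

2.29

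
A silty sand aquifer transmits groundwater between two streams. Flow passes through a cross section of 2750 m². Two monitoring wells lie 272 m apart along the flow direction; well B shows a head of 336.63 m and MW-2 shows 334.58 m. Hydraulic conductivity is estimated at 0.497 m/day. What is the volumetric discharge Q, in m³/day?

Hydraulic gradient i = (336.63 − 334.58) / 272 = 2.05 / 272 = 0.007537.
Darcy's law: Q = K · A · i = 0.4970 × 2750 × 0.007537 = 10.30 m³/day.

10.3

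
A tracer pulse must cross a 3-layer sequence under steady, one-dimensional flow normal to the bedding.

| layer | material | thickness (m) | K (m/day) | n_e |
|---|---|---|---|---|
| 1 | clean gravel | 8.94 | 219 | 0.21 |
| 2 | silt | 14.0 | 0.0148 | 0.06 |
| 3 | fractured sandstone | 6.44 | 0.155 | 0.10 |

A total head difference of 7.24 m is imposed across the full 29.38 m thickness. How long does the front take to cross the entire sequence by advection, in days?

458

With flow normal to the layers, continuity requires the same specific discharge q through every layer.
Σ(b_i/K_i) = 8.94/219 + 14.0/0.0148 + 6.44/0.155 = 987.5 d.
q = Δh / Σ(b_i/K_i) = 7.24 / 987.5 = 0.007331 m/day.
In each layer the seepage velocity is v_i = q/n_i, so the layer transit time is t_i = b_i·n_i / q:
  layer 1 (clean gravel): t_1 = 8.94 × 0.21 / 0.007331 = 256.1 d
  layer 2 (silt): t_2 = 14.0 × 0.06 / 0.007331 = 114.6 d
  layer 3 (fractured sandstone): t_3 = 6.44 × 0.10 / 0.007331 = 87.84 d
Total t = Σ t_i = 458.5 days.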